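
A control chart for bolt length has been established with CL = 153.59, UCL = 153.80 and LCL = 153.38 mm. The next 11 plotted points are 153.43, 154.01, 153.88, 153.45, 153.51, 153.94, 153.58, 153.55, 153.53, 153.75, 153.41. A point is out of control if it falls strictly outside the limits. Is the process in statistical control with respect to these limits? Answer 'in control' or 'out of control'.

Compare each point to [153.38, 153.80]: sample 2 = 154.01 > UCL; sample 3 = 153.88 > UCL; sample 6 = 153.94 > UCL.

out of control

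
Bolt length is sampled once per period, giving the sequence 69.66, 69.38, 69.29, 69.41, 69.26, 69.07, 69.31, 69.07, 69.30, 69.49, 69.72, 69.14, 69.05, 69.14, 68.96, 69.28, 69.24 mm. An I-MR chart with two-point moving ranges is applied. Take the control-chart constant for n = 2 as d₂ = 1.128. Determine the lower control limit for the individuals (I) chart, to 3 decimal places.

X̄ = (69.66 + 69.38 + 69.29 + 69.41 + 69.26 + 69.07 + 69.31 + 69.07 + 69.30 + 69.49 + 69.72 + 69.14 + 69.05 + 69.14 + 68.96 + 69.28 + 69.24) / 17 = 69.2806
Moving ranges: 0.28, 0.09, 0.12, 0.15, 0.19, 0.24, 0.24, 0.23, 0.19, 0.23, 0.58, 0.09, 0.09, 0.18, 0.32, 0.04; M̄R̄ = 3.2600 / 16 = 0.2037
LCL = X̄ − 3·M̄R̄/d₂ = 69.2806 − 3 × 0.2037 / 1.128 = 68.7387

68.739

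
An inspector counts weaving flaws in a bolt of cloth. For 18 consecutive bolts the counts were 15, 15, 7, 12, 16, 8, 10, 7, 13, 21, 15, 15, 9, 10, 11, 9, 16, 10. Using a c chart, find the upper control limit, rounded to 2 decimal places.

c̄ = (15 + 15 + 7 + 12 + 16 + 8 + 10 + 7 + 13 + 21 + 15 + 15 + 9 + 10 + 11 + 9 + 16 + 10) / 18 = 219 / 18 = 12.1667
UCL = c̄ + 3√c̄ = 12.1667 + 3 × √12.1667 = 12.1667 + 3 × 3.4881 = 22.6309

22.63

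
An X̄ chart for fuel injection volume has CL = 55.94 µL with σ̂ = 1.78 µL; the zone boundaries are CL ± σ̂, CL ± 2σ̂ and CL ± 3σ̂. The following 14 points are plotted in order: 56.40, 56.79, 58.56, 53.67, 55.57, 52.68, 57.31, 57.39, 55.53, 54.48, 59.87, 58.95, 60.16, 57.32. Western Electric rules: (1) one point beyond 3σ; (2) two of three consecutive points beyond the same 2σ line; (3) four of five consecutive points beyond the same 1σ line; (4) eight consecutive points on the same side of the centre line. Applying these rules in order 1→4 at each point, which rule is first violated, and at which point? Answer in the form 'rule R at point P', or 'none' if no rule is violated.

Zone of each point (C = within 1σ̂, B = 1σ̂–2σ̂, A = 2σ̂–3σ̂, * = beyond 3σ̂; sign = side of CL): 1:+C, 2:+C, 3:+B, 4:-B, 5:-C, 6:-B, 7:+C, 8:+C, 9:-C, 10:-C, 11:+A, 12:+B, 13:+A, 14:+C
Rule 2 (two of three consecutive points beyond the same 2σ limit) is satisfied at point 13.

rule 2 at point 13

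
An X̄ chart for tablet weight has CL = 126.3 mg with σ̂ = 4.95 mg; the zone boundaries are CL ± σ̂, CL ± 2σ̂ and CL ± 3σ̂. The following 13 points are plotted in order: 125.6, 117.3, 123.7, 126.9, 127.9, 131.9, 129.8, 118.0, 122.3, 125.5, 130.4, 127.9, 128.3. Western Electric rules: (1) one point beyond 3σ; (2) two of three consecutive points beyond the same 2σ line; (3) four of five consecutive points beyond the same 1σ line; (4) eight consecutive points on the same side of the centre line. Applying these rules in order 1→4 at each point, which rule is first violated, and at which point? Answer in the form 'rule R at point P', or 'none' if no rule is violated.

Zone of each point (C = within 1σ̂, B = 1σ̂–2σ̂, A = 2σ̂–3σ̂, * = beyond 3σ̂; sign = side of CL): 1:-C, 2:-B, 3:-C, 4:+C, 5:+C, 6:+B, 7:+C, 8:-B, 9:-C, 10:-C, 11:+C, 12:+C, 13:+C
No rule fires across all 13 points.

none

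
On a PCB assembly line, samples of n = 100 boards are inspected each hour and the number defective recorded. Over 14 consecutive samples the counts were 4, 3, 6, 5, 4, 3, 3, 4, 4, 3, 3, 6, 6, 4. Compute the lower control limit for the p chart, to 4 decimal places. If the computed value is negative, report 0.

p̄ = Σdᵢ / (k·n) = 58 / (14 × 100) = 0.04143
LCL = p̄ − 3·√(p̄(1−p̄)/n) = 0.04143 − 3 × 0.01993 = -0.01836 → 0 (negative, so LCL = 0)

0.0000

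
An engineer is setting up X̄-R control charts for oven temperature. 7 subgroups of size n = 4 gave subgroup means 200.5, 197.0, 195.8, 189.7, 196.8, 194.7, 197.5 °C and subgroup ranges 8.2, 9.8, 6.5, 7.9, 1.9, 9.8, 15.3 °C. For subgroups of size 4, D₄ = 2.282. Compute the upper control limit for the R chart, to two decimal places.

19.36

R̄ = (8.2 + 9.8 + 6.5 + 7.9 + 1.9 + 9.8 + 15.3) / 7 = 59.4000 / 7 = 8.4857
UCL_R = D₄·R̄ = 2.282 × 8.4857 = 19.3644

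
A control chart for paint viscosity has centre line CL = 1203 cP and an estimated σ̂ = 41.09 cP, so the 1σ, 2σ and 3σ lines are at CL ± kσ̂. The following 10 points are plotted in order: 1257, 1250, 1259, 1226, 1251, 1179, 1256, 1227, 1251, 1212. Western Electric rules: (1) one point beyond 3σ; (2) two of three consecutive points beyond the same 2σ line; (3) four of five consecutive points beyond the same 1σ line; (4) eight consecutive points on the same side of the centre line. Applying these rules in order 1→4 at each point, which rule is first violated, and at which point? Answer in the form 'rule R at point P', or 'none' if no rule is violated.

Zone of each point (C = within 1σ̂, B = 1σ̂–2σ̂, A = 2σ̂–3σ̂, * = beyond 3σ̂; sign = side of CL): 1:+B, 2:+B, 3:+B, 4:+C, 5:+B, 6:-C, 7:+B, 8:+C, 9:+B, 10:+C
Rule 3 (four of five consecutive points beyond the same 1σ limit) is satisfied at point 5.

rule 3 at point 5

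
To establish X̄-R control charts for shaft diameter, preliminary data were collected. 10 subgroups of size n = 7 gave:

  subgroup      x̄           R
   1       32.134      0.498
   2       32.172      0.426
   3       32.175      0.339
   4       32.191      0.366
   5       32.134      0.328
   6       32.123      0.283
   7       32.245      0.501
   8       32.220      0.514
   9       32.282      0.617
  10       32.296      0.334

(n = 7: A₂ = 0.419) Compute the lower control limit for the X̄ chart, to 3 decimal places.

X̄̄ = (32.134 + 32.172 + 32.175 + 32.191 + 32.134 + 32.123 + 32.245 + 32.220 + 32.282 + 32.296) / 10 = 321.9720 / 10 = 32.1972
R̄ = (0.498 + 0.426 + 0.339 + 0.366 + 0.328 + 0.283 + 0.501 + 0.514 + 0.617 + 0.334) / 10 = 4.2060 / 10 = 0.4206
LCL = X̄̄ − A₂·R̄ = 32.1972 − 0.419 × 0.4206 = 32.0210

32.021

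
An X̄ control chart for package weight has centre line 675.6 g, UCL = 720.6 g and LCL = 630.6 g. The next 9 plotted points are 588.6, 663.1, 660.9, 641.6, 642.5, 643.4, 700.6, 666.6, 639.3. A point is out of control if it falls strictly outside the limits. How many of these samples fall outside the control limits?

1

Compare each point to [630.6, 720.6]: sample 1 = 588.6 < LCL.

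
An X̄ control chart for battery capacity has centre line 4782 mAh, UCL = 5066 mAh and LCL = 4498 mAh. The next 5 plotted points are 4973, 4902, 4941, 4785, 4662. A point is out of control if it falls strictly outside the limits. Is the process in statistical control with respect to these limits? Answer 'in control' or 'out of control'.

in control

All 5 points lie within [4498, 5066].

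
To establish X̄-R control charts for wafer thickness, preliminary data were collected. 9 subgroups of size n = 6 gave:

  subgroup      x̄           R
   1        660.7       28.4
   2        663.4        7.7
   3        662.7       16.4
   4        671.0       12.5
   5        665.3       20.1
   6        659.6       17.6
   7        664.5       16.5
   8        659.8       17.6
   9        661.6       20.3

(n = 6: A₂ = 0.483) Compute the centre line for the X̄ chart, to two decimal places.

663.18

X̄̄ = (660.7 + 663.4 + 662.7 + 671.0 + 665.3 + 659.6 + 664.5 + 659.8 + 661.6) / 9 = 5968.6000 / 9 = 663.1778
CL = X̄̄ = 663.1778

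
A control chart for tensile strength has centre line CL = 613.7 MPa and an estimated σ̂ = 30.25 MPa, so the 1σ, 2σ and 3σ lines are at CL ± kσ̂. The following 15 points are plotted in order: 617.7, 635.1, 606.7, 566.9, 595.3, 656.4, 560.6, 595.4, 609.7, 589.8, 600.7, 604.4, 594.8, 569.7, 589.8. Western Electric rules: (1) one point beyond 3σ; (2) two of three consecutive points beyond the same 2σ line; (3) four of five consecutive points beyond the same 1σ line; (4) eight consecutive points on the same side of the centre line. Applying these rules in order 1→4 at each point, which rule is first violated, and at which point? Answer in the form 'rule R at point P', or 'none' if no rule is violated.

rule 4 at point 14

Zone of each point (C = within 1σ̂, B = 1σ̂–2σ̂, A = 2σ̂–3σ̂, * = beyond 3σ̂; sign = side of CL): 1:+C, 2:+C, 3:-C, 4:-B, 5:-C, 6:+B, 7:-B, 8:-C, 9:-C, 10:-C, 11:-C, 12:-C, 13:-C, 14:-B, 15:-C
Rule 4 (eight consecutive points on the same side of the centre line) is satisfied at point 14.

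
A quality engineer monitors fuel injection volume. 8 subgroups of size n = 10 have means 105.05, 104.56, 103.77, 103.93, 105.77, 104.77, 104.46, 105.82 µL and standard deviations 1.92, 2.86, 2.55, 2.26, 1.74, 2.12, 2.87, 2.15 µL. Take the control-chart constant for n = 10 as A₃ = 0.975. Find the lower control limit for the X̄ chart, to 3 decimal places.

102.515

X̄̄ = (105.05 + 104.56 + 103.77 + 103.93 + 105.77 + 104.77 + 104.46 + 105.82) / 8 = 104.7662
s̄ = (1.92 + 2.86 + 2.55 + 2.26 + 1.74 + 2.12 + 2.87 + 2.15) / 8 = 2.3087
LCL = X̄̄ − A₃·s̄ = 104.7662 − 0.975 × 2.3087 = 102.5152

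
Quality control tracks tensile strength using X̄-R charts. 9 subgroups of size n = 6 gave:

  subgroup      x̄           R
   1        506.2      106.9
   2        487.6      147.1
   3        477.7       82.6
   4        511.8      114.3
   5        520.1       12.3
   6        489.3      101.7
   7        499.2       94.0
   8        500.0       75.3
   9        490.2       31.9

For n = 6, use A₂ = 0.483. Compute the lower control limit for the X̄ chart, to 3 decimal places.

X̄̄ = (506.2 + 487.6 + 477.7 + 511.8 + 520.1 + 489.3 + 499.2 + 500.0 + 490.2) / 9 = 4482.1000 / 9 = 498.0111
R̄ = (106.9 + 147.1 + 82.6 + 114.3 + 12.3 + 101.7 + 94.0 + 75.3 + 31.9) / 9 = 766.1000 / 9 = 85.1222
LCL = X̄̄ − A₂·R̄ = 498.0111 − 0.483 × 85.1222 = 456.8971

456.897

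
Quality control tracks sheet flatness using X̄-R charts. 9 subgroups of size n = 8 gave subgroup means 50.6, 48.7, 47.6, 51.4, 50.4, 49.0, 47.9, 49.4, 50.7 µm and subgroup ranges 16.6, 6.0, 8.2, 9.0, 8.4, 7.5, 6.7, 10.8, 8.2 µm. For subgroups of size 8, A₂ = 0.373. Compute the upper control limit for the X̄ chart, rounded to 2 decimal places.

52.90

X̄̄ = (50.6 + 48.7 + 47.6 + 51.4 + 50.4 + 49.0 + 47.9 + 49.4 + 50.7) / 9 = 445.7000 / 9 = 49.5222
R̄ = (16.6 + 6.0 + 8.2 + 9.0 + 8.4 + 7.5 + 6.7 + 10.8 + 8.2) / 9 = 81.4000 / 9 = 9.0444
UCL = X̄̄ + A₂·R̄ = 49.5222 + 0.373 × 9.0444 = 52.8958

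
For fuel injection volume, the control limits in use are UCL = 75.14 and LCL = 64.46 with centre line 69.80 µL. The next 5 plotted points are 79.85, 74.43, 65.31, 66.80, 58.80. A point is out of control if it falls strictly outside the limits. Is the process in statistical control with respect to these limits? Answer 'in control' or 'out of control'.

out of control

Compare each point to [64.46, 75.14]: sample 1 = 79.85 > UCL; sample 5 = 58.80 < LCL.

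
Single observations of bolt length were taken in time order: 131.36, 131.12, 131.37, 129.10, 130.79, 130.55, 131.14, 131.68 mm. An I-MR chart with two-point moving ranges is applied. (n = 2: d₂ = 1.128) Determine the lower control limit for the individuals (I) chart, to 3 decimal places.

128.678

X̄ = (131.36 + 131.12 + 131.37 + 129.10 + 130.79 + 130.55 + 131.14 + 131.68) / 8 = 130.8888
Moving ranges: 0.24, 0.25, 2.27, 1.69, 0.24, 0.59, 0.54; M̄R̄ = 5.8200 / 7 = 0.8314
LCL = X̄ − 3·M̄R̄/d₂ = 130.8888 − 3 × 0.8314 / 1.128 = 128.6775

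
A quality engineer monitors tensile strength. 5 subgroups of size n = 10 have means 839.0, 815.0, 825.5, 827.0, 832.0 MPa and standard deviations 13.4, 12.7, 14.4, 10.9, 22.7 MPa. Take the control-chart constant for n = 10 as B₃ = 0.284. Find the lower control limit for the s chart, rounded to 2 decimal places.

4.21

s̄ = (13.4 + 12.7 + 14.4 + 10.9 + 22.7) / 5 = 14.8200
LCL_s = B₃·s̄ = 0.284 × 14.8200 = 4.2089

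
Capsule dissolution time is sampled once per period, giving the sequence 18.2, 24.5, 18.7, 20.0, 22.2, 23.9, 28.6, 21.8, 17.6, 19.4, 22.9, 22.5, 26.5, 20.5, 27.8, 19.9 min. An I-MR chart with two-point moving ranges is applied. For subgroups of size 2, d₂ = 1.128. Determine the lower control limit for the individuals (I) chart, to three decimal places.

10.858

X̄ = (18.2 + 24.5 + 18.7 + 20.0 + 22.2 + 23.9 + 28.6 + 21.8 + 17.6 + 19.4 + 22.9 + 22.5 + 26.5 + 20.5 + 27.8 + 19.9) / 16 = 22.1875
Moving ranges: 6.3, 5.8, 1.3, 2.2, 1.7, 4.7, 6.8, 4.2, 1.8, 3.5, 0.4, 4.0, 6.0, 7.3, 7.9; M̄R̄ = 63.9000 / 15 = 4.2600
LCL = X̄ − 3·M̄R̄/d₂ = 22.1875 − 3 × 4.2600 / 1.128 = 10.8577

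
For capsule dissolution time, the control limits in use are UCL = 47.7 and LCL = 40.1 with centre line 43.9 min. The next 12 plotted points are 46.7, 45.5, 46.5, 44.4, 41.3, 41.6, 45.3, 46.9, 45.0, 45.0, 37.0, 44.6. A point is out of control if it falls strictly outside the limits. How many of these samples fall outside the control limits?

1

Compare each point to [40.1, 47.7]: sample 11 = 37.0 < LCL.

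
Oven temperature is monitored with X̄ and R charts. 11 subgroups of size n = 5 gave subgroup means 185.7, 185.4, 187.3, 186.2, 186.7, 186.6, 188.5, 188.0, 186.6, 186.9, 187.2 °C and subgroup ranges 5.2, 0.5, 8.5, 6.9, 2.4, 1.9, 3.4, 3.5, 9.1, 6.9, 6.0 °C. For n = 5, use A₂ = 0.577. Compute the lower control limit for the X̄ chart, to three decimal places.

183.979

X̄̄ = (185.7 + 185.4 + 187.3 + 186.2 + 186.7 + 186.6 + 188.5 + 188.0 + 186.6 + 186.9 + 187.2) / 11 = 2055.1000 / 11 = 186.8273
R̄ = (5.2 + 0.5 + 8.5 + 6.9 + 2.4 + 1.9 + 3.4 + 3.5 + 9.1 + 6.9 + 6.0) / 11 = 54.3000 / 11 = 4.9364
LCL = X̄̄ − A₂·R̄ = 186.8273 − 0.577 × 4.9364 = 183.9790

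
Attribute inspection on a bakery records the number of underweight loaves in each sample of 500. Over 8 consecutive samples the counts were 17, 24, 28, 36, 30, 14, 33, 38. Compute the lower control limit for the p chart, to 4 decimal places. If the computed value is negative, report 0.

0.0244

p̄ = Σdᵢ / (k·n) = 220 / (8 × 500) = 0.05500
LCL = p̄ − 3·√(p̄(1−p̄)/n) = 0.05500 − 3 × 0.01020 = 0.02441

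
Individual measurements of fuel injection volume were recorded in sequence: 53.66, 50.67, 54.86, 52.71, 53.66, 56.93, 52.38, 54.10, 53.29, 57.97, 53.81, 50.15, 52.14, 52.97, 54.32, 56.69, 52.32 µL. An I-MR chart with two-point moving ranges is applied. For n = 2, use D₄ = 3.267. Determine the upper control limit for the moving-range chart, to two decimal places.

Moving ranges: 2.99, 4.19, 2.15, 0.95, 3.27, 4.55, 1.72, 0.81, 4.68, 4.16, 3.66, 1.99, 0.83, 1.35, 2.37, 4.37; M̄R̄ = 44.0400 / 16 = 2.7525
UCL_MR = D₄·M̄R̄ = 3.267 × 2.7525 = 8.9924

8.99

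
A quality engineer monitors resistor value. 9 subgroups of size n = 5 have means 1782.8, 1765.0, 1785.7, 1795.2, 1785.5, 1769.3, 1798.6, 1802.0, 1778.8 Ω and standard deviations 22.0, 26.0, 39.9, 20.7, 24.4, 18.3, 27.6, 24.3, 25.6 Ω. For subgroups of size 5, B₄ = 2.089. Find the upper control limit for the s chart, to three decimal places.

53.107

s̄ = (22.0 + 26.0 + 39.9 + 20.7 + 24.4 + 18.3 + 27.6 + 24.3 + 25.6) / 9 = 25.4222
UCL_s = B₄·s̄ = 2.089 × 25.4222 = 53.1070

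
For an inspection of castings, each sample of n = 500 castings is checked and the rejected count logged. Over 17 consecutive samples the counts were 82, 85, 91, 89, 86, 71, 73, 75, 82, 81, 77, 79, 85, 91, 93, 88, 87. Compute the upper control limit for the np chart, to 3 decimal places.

p̄ = Σdᵢ / (k·n) = 1415 / (17 × 500) = 0.16647
UCL = np̄ + 3·√(np̄(1−p̄)) = 83.2353 + 3 × √(83.2353×0.83353) = 83.2353 + 3 × 8.3294 = 108.2235

108.224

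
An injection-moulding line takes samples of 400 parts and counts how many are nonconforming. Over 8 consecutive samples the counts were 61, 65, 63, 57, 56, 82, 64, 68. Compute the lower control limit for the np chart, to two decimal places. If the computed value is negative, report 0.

42.43

p̄ = Σdᵢ / (k·n) = 516 / (8 × 400) = 0.16125
LCL = np̄ − 3·√(np̄(1−p̄)) = 64.5000 − 3 × 7.3552 = 42.4343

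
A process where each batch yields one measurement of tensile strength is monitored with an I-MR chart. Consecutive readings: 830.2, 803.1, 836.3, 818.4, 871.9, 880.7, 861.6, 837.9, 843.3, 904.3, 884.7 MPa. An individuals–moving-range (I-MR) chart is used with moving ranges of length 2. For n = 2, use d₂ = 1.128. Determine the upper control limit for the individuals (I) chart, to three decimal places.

923.659

X̄ = (830.2 + 803.1 + 836.3 + 818.4 + 871.9 + 880.7 + 861.6 + 837.9 + 843.3 + 904.3 + 884.7) / 11 = 852.0364
Moving ranges: 27.1, 33.2, 17.9, 53.5, 8.8, 19.1, 23.7, 5.4, 61.0, 19.6; M̄R̄ = 269.3000 / 10 = 26.9300
UCL = X̄ + 3·M̄R̄/d₂ = 852.0364 + 3 × 26.9300 / 1.128 = 923.6587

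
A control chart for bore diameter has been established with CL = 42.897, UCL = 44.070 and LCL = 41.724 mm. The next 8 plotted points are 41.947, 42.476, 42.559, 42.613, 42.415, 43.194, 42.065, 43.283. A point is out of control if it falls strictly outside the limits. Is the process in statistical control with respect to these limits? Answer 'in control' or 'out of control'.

All 8 points lie within [41.724, 44.070].

in control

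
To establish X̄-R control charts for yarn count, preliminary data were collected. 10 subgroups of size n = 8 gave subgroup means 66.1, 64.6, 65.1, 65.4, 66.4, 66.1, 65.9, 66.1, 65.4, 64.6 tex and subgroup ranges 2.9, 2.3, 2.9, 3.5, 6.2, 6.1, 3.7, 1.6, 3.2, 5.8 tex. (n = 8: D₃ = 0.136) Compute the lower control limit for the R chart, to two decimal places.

0.52

R̄ = (2.9 + 2.3 + 2.9 + 3.5 + 6.2 + 6.1 + 3.7 + 1.6 + 3.2 + 5.8) / 10 = 38.2000 / 10 = 3.8200
LCL_R = D₃·R̄ = 0.136 × 3.8200 = 0.5195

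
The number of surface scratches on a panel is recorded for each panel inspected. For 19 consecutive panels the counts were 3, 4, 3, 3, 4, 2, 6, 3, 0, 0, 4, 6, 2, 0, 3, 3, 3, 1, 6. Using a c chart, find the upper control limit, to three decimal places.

8.098

c̄ = (3 + 4 + 3 + 3 + 4 + 2 + 6 + 3 + 0 + 0 + 4 + 6 + 2 + 0 + 3 + 3 + 3 + 1 + 6) / 19 = 56 / 19 = 2.9474
UCL = c̄ + 3√c̄ = 2.9474 + 3 × √2.9474 = 2.9474 + 3 × 1.7168 = 8.0977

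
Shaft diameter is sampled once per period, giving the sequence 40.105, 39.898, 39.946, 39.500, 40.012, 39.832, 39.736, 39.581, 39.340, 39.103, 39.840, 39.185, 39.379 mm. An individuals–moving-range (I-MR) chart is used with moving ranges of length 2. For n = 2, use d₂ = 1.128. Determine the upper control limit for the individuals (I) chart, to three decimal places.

40.472

X̄ = (40.105 + 39.898 + 39.946 + 39.500 + 40.012 + 39.832 + 39.736 + 39.581 + 39.340 + 39.103 + 39.840 + 39.185 + 39.379) / 13 = 39.6505
Moving ranges: 0.207, 0.048, 0.446, 0.512, 0.180, 0.096, 0.155, 0.241, 0.237, 0.737, 0.655, 0.194; M̄R̄ = 3.7080 / 12 = 0.3090
UCL = X̄ + 3·M̄R̄/d₂ = 39.6505 + 3 × 0.3090 / 1.128 = 40.4723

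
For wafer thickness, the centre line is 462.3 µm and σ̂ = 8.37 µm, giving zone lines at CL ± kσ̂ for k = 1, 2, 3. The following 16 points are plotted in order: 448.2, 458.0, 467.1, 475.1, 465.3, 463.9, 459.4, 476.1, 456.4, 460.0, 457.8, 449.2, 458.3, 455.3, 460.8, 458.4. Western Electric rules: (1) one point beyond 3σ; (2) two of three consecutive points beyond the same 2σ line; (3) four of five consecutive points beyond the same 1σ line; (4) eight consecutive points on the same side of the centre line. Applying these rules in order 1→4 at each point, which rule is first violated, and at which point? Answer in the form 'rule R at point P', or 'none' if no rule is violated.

rule 4 at point 16

Zone of each point (C = within 1σ̂, B = 1σ̂–2σ̂, A = 2σ̂–3σ̂, * = beyond 3σ̂; sign = side of CL): 1:-B, 2:-C, 3:+C, 4:+B, 5:+C, 6:+C, 7:-C, 8:+B, 9:-C, 10:-C, 11:-C, 12:-B, 13:-C, 14:-C, 15:-C, 16:-C
Rule 4 (eight consecutive points on the same side of the centre line) is satisfied at point 16.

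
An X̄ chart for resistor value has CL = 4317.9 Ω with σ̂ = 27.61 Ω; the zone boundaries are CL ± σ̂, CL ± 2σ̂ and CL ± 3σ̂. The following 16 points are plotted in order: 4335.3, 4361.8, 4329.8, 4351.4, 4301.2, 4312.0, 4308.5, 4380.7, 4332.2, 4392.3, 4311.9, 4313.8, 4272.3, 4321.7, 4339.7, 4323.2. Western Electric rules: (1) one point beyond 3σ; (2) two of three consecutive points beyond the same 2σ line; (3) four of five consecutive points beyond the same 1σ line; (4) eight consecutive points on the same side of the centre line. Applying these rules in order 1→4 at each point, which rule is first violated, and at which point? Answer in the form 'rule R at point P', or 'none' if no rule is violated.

rule 2 at point 10

Zone of each point (C = within 1σ̂, B = 1σ̂–2σ̂, A = 2σ̂–3σ̂, * = beyond 3σ̂; sign = side of CL): 1:+C, 2:+B, 3:+C, 4:+B, 5:-C, 6:-C, 7:-C, 8:+A, 9:+C, 10:+A, 11:-C, 12:-C, 13:-B, 14:+C, 15:+C, 16:+C
Rule 2 (two of three consecutive points beyond the same 2σ limit) is satisfied at point 10.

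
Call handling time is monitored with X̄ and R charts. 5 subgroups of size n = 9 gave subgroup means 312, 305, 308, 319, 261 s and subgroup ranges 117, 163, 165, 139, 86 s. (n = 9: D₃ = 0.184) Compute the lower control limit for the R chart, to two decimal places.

R̄ = (117 + 163 + 165 + 139 + 86) / 5 = 670.0000 / 5 = 134.0000
LCL_R = D₃·R̄ = 0.184 × 134.0000 = 24.6560

24.66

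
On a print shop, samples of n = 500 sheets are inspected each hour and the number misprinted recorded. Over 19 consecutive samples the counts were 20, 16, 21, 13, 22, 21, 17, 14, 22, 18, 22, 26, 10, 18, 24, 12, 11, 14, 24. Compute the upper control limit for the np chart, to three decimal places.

p̄ = Σdᵢ / (k·n) = 345 / (19 × 500) = 0.03632
UCL = np̄ + 3·√(np̄(1−p̄)) = 18.1579 + 3 × √(18.1579×0.96368) = 18.1579 + 3 × 4.1831 = 30.7072

30.707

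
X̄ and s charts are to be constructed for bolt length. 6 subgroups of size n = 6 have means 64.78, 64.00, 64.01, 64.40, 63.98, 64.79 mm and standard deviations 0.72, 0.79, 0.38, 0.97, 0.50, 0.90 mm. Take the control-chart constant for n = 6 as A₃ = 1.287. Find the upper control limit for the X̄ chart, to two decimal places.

X̄̄ = (64.78 + 64.00 + 64.01 + 64.40 + 63.98 + 64.79) / 6 = 64.3267
s̄ = (0.72 + 0.79 + 0.38 + 0.97 + 0.50 + 0.90) / 6 = 0.7100
UCL = X̄̄ + A₃·s̄ = 64.3267 + 1.287 × 0.7100 = 65.2404

65.24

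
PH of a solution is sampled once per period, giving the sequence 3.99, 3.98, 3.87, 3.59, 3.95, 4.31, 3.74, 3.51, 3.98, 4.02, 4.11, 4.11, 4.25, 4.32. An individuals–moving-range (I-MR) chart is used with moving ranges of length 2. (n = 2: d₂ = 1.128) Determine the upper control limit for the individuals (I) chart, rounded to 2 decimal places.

X̄ = (3.99 + 3.98 + 3.87 + 3.59 + 3.95 + 4.31 + 3.74 + 3.51 + 3.98 + 4.02 + 4.11 + 4.11 + 4.25 + 4.32) / 14 = 3.9807
Moving ranges: 0.01, 0.11, 0.28, 0.36, 0.36, 0.57, 0.23, 0.47, 0.04, 0.09, 0.00, 0.14, 0.07; M̄R̄ = 2.7300 / 13 = 0.2100
UCL = X̄ + 3·M̄R̄/d₂ = 3.9807 + 3 × 0.2100 / 1.128 = 4.5392

4.54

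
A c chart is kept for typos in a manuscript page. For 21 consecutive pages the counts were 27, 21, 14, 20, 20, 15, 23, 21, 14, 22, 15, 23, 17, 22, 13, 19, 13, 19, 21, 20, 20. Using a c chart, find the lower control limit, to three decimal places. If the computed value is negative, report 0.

5.923

c̄ = (27 + 21 + 14 + 20 + 20 + 15 + 23 + 21 + 14 + 22 + 15 + 23 + 17 + 22 + 13 + 19 + 13 + 19 + 21 + 20 + 20) / 21 = 399 / 21 = 19.0000
LCL = c̄ − 3√c̄ = 19.0000 − 3 × 4.3589 = 5.9233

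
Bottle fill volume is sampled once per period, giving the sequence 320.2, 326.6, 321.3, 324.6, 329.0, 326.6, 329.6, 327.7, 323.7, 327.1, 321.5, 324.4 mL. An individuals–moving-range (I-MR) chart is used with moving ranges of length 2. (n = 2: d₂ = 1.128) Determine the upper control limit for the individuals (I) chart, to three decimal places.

335.491

X̄ = (320.2 + 326.6 + 321.3 + 324.6 + 329.0 + 326.6 + 329.6 + 327.7 + 323.7 + 327.1 + 321.5 + 324.4) / 12 = 325.1917
Moving ranges: 6.4, 5.3, 3.3, 4.4, 2.4, 3.0, 1.9, 4.0, 3.4, 5.6, 2.9; M̄R̄ = 42.6000 / 11 = 3.8727
UCL = X̄ + 3·M̄R̄/d₂ = 325.1917 + 3 × 3.8727 / 1.128 = 335.4915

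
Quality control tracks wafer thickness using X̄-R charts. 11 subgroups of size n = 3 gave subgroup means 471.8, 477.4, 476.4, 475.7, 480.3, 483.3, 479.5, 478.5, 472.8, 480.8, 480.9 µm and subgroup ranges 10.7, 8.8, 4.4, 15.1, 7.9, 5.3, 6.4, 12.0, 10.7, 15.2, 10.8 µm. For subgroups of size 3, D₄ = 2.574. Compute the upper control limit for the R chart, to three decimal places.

R̄ = (10.7 + 8.8 + 4.4 + 15.1 + 7.9 + 5.3 + 6.4 + 12.0 + 10.7 + 15.2 + 10.8) / 11 = 107.3000 / 11 = 9.7545
UCL_R = D₄·R̄ = 2.574 × 9.7545 = 25.1082

25.108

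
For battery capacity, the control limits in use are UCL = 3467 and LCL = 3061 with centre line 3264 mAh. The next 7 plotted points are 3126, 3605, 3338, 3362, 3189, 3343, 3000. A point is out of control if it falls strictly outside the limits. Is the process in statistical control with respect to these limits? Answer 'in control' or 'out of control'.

out of control

Compare each point to [3061, 3467]: sample 2 = 3605 > UCL; sample 7 = 3000 < LCL.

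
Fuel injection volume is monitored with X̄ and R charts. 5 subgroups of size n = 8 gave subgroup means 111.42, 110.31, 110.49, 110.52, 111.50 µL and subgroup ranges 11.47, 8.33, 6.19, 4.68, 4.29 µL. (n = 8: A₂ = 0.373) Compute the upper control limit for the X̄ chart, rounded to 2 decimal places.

X̄̄ = (111.42 + 110.31 + 110.49 + 110.52 + 111.50) / 5 = 554.2400 / 5 = 110.8480
R̄ = (11.47 + 8.33 + 6.19 + 4.68 + 4.29) / 5 = 34.9600 / 5 = 6.9920
UCL = X̄̄ + A₂·R̄ = 110.8480 + 0.373 × 6.9920 = 113.4560

113.46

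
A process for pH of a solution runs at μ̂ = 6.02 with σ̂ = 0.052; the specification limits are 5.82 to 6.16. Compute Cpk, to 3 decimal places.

Cpu = (USL − μ̂) / (3σ̂) = (6.16 − 6.02) / (3 × 0.052) = 0.8974; Cpl = (μ̂ − LSL) / (3σ̂) = (6.02 − 5.82) / (3 × 0.052) = 1.2821; Cpk = min(Cpu, Cpl) = 0.8974

0.897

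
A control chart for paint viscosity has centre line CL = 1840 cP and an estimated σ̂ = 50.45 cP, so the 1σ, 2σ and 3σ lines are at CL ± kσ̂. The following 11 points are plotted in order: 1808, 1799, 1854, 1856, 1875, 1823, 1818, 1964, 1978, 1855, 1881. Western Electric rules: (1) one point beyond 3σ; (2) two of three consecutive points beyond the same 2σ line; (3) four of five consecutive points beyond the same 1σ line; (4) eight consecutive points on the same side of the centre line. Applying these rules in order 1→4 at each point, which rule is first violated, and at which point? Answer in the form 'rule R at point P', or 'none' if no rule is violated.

rule 2 at point 9

Zone of each point (C = within 1σ̂, B = 1σ̂–2σ̂, A = 2σ̂–3σ̂, * = beyond 3σ̂; sign = side of CL): 1:-C, 2:-C, 3:+C, 4:+C, 5:+C, 6:-C, 7:-C, 8:+A, 9:+A, 10:+C, 11:+C
Rule 2 (two of three consecutive points beyond the same 2σ limit) is satisfied at point 9.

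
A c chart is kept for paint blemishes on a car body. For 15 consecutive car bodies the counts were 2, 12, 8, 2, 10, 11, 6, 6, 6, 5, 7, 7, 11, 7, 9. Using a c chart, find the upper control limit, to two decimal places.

15.35

c̄ = (2 + 12 + 8 + 2 + 10 + 11 + 6 + 6 + 6 + 5 + 7 + 7 + 11 + 7 + 9) / 15 = 109 / 15 = 7.2667
UCL = c̄ + 3√c̄ = 7.2667 + 3 × √7.2667 = 7.2667 + 3 × 2.6957 = 15.3537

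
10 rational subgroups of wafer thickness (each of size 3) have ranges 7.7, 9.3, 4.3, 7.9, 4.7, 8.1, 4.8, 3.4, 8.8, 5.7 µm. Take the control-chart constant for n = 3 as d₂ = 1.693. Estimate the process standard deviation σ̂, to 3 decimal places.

R̄ = (7.7 + 9.3 + 4.3 + 7.9 + 4.7 + 8.1 + 4.8 + 3.4 + 8.8 + 5.7) / 10 = 6.4700
σ̂ = R̄ / d₂ = 6.4700 / 1.693 = 3.8216

3.822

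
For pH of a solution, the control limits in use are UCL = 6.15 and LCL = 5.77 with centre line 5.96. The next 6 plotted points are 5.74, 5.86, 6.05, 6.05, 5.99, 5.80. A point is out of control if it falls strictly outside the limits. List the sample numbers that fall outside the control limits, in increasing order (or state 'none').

1

Compare each point to [5.77, 6.15]: sample 1 = 5.74 < LCL.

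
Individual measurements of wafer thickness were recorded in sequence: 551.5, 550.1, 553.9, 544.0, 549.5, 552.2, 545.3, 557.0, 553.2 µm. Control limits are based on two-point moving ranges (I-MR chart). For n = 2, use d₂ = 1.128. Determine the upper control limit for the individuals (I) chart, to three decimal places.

565.937

X̄ = (551.5 + 550.1 + 553.9 + 544.0 + 549.5 + 552.2 + 545.3 + 557.0 + 553.2) / 9 = 550.7444
Moving ranges: 1.4, 3.8, 9.9, 5.5, 2.7, 6.9, 11.7, 3.8; M̄R̄ = 45.7000 / 8 = 5.7125
UCL = X̄ + 3·M̄R̄/d₂ = 550.7444 + 3 × 5.7125 / 1.128 = 565.9373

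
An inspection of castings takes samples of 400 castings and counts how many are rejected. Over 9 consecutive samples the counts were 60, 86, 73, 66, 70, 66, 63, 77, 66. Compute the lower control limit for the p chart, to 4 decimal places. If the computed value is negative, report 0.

p̄ = Σdᵢ / (k·n) = 627 / (9 × 400) = 0.17417
LCL = p̄ − 3·√(p̄(1−p̄)/n) = 0.17417 − 3 × 0.01896 = 0.11728

0.1173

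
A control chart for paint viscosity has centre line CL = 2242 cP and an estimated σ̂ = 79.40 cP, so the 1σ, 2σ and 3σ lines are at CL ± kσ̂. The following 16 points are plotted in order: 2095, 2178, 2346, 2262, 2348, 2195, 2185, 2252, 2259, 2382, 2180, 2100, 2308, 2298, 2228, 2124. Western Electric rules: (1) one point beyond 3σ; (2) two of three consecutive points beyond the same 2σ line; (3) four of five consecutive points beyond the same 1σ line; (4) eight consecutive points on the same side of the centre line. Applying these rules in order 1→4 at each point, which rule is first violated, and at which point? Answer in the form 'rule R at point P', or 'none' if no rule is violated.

Zone of each point (C = within 1σ̂, B = 1σ̂–2σ̂, A = 2σ̂–3σ̂, * = beyond 3σ̂; sign = side of CL): 1:-B, 2:-C, 3:+B, 4:+C, 5:+B, 6:-C, 7:-C, 8:+C, 9:+C, 10:+B, 11:-C, 12:-B, 13:+C, 14:+C, 15:-C, 16:-B
No rule fires across all 16 points.

none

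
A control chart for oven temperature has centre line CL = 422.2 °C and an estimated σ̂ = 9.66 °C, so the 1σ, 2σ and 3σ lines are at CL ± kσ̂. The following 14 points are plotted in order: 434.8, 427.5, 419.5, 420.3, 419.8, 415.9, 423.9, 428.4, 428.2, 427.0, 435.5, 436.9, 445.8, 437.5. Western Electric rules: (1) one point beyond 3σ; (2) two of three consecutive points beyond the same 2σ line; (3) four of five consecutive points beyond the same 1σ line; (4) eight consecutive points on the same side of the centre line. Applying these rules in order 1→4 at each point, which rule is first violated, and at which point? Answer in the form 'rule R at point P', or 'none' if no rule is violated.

rule 3 at point 14

Zone of each point (C = within 1σ̂, B = 1σ̂–2σ̂, A = 2σ̂–3σ̂, * = beyond 3σ̂; sign = side of CL): 1:+B, 2:+C, 3:-C, 4:-C, 5:-C, 6:-C, 7:+C, 8:+C, 9:+C, 10:+C, 11:+B, 12:+B, 13:+A, 14:+B
Rule 3 (four of five consecutive points beyond the same 1σ limit) is satisfied at point 14.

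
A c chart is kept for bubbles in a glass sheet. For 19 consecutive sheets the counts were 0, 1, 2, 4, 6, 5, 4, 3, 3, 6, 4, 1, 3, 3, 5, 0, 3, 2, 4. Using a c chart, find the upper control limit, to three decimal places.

8.392

c̄ = (0 + 1 + 2 + 4 + 6 + 5 + 4 + 3 + 3 + 6 + 4 + 1 + 3 + 3 + 5 + 0 + 3 + 2 + 4) / 19 = 59 / 19 = 3.1053
UCL = c̄ + 3√c̄ = 3.1053 + 3 × √3.1053 = 3.1053 + 3 × 1.7622 = 8.3918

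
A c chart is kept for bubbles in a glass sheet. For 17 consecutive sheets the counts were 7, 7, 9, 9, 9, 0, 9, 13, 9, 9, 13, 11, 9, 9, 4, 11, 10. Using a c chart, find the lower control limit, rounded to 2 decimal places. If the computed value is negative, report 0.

c̄ = (7 + 7 + 9 + 9 + 9 + 0 + 9 + 13 + 9 + 9 + 13 + 11 + 9 + 9 + 4 + 11 + 10) / 17 = 148 / 17 = 8.7059
LCL = c̄ − 3√c̄ = 8.7059 − 3 × 2.9506 = -0.1458 → 0 (cannot be negative)

0.00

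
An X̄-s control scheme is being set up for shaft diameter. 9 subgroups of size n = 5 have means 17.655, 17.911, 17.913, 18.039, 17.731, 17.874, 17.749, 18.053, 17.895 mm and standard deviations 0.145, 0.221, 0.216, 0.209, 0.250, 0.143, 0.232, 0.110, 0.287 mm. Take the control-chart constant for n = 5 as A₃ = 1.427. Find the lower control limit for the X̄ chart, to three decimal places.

17.581

X̄̄ = (17.655 + 17.911 + 17.913 + 18.039 + 17.731 + 17.874 + 17.749 + 18.053 + 17.895) / 9 = 17.8689
s̄ = (0.145 + 0.221 + 0.216 + 0.209 + 0.250 + 0.143 + 0.232 + 0.110 + 0.287) / 9 = 0.2014
LCL = X̄̄ − A₃·s̄ = 17.8689 − 1.427 × 0.2014 = 17.5814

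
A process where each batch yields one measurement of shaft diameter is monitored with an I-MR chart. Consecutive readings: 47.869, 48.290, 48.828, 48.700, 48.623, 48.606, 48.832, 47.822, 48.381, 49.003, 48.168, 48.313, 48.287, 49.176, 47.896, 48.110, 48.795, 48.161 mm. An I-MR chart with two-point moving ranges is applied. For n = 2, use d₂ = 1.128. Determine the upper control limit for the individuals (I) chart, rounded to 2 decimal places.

X̄ = (47.869 + 48.290 + 48.828 + 48.700 + 48.623 + 48.606 + 48.832 + 47.822 + 48.381 + 49.003 + 48.168 + 48.313 + 48.287 + 49.176 + 47.896 + 48.110 + 48.795 + 48.161) / 18 = 48.4367
Moving ranges: 0.421, 0.538, 0.128, 0.077, 0.017, 0.226, 1.010, 0.559, 0.622, 0.835, 0.145, 0.026, 0.889, 1.280, 0.214, 0.685, 0.634; M̄R̄ = 8.3060 / 17 = 0.4886
UCL = X̄ + 3·M̄R̄/d₂ = 48.4367 + 3 × 0.4886 / 1.128 = 49.7361

49.74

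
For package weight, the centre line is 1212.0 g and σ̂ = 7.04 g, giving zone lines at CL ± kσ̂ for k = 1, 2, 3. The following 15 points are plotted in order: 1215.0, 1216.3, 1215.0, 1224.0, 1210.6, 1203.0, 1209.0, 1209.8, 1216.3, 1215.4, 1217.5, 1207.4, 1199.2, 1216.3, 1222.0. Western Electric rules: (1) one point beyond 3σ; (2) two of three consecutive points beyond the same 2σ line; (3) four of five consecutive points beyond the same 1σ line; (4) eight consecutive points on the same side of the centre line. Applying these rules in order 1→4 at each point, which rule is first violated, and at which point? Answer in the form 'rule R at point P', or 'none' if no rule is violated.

Zone of each point (C = within 1σ̂, B = 1σ̂–2σ̂, A = 2σ̂–3σ̂, * = beyond 3σ̂; sign = side of CL): 1:+C, 2:+C, 3:+C, 4:+B, 5:-C, 6:-B, 7:-C, 8:-C, 9:+C, 10:+C, 11:+C, 12:-C, 13:-B, 14:+C, 15:+B
No rule fires across all 15 points.

none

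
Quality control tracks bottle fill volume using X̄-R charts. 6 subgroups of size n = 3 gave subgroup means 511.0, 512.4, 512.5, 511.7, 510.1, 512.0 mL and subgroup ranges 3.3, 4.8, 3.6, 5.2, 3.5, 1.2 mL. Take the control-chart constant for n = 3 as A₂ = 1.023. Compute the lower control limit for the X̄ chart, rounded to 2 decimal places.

507.93

X̄̄ = (511.0 + 512.4 + 512.5 + 511.7 + 510.1 + 512.0) / 6 = 3069.7000 / 6 = 511.6167
R̄ = (3.3 + 4.8 + 3.6 + 5.2 + 3.5 + 1.2) / 6 = 21.6000 / 6 = 3.6000
LCL = X̄̄ − A₂·R̄ = 511.6167 − 1.023 × 3.6000 = 507.9339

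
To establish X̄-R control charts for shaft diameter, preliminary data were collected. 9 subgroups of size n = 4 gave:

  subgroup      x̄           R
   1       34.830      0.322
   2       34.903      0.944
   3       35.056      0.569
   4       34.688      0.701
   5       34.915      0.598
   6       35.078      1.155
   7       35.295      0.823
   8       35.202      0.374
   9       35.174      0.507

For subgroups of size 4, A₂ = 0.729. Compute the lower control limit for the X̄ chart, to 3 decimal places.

34.530

X̄̄ = (34.830 + 34.903 + 35.056 + 34.688 + 34.915 + 35.078 + 35.295 + 35.202 + 35.174) / 9 = 315.1410 / 9 = 35.0157
R̄ = (0.322 + 0.944 + 0.569 + 0.701 + 0.598 + 1.155 + 0.823 + 0.374 + 0.507) / 9 = 5.9930 / 9 = 0.6659
LCL = X̄̄ − A₂·R̄ = 35.0157 − 0.729 × 0.6659 = 34.5302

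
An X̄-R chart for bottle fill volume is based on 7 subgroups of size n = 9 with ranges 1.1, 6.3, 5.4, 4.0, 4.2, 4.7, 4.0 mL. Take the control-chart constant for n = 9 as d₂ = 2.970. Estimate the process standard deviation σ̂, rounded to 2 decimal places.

R̄ = (1.1 + 6.3 + 5.4 + 4.0 + 4.2 + 4.7 + 4.0) / 7 = 4.2429
σ̂ = R̄ / d₂ = 4.2429 / 2.970 = 1.4286

1.43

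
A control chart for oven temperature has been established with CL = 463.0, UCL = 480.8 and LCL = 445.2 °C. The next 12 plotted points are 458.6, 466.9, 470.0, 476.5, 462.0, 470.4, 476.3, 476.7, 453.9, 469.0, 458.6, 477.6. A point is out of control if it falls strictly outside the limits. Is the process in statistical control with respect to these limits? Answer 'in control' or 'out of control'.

All 12 points lie within [445.2, 480.8].

in control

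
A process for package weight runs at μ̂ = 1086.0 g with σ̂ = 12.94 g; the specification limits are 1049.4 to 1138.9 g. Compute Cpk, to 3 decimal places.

0.943

Cpu = (USL − μ̂) / (3σ̂) = (1138.9 − 1086.0) / (3 × 12.94) = 1.3627; Cpl = (μ̂ − LSL) / (3σ̂) = (1086.0 − 1049.4) / (3 × 12.94) = 0.9428; Cpk = min(Cpu, Cpl) = 0.9428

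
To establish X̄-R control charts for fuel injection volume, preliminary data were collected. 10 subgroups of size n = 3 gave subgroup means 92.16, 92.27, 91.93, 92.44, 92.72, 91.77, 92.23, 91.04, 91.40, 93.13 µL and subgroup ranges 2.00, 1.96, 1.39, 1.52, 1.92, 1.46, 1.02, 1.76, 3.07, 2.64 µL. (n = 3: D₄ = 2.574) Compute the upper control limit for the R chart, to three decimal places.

R̄ = (2.00 + 1.96 + 1.39 + 1.52 + 1.92 + 1.46 + 1.02 + 1.76 + 3.07 + 2.64) / 10 = 18.7400 / 10 = 1.8740
UCL_R = D₄·R̄ = 2.574 × 1.8740 = 4.8237

4.824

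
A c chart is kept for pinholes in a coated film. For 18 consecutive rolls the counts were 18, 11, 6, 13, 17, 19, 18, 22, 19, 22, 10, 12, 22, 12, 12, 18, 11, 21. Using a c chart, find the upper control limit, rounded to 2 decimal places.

c̄ = (18 + 11 + 6 + 13 + 17 + 19 + 18 + 22 + 19 + 22 + 10 + 12 + 22 + 12 + 12 + 18 + 11 + 21) / 18 = 283 / 18 = 15.7222
UCL = c̄ + 3√c̄ = 15.7222 + 3 × √15.7222 = 15.7222 + 3 × 3.9651 = 27.6176

27.62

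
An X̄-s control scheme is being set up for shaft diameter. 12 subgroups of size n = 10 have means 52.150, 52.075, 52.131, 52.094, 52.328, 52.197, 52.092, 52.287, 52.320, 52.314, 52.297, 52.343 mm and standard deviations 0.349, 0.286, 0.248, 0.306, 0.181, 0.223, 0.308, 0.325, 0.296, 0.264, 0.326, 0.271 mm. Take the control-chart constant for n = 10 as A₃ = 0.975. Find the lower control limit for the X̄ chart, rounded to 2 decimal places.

51.94

X̄̄ = (52.150 + 52.075 + 52.131 + 52.094 + 52.328 + 52.197 + 52.092 + 52.287 + 52.320 + 52.314 + 52.297 + 52.343) / 12 = 52.2190
s̄ = (0.349 + 0.286 + 0.248 + 0.306 + 0.181 + 0.223 + 0.308 + 0.325 + 0.296 + 0.264 + 0.326 + 0.271) / 12 = 0.2819
LCL = X̄̄ − A₃·s̄ = 52.2190 − 0.975 × 0.2819 = 51.9441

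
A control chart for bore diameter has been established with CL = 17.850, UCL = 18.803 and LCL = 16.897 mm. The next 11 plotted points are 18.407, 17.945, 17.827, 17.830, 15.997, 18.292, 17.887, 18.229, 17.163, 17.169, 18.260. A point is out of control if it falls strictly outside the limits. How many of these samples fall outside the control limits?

Compare each point to [16.897, 18.803]: sample 5 = 15.997 < LCL.

1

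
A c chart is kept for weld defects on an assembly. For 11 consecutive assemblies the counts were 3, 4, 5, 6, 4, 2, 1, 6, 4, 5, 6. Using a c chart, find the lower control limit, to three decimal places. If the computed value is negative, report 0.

c̄ = (3 + 4 + 5 + 6 + 4 + 2 + 1 + 6 + 4 + 5 + 6) / 11 = 46 / 11 = 4.1818
LCL = c̄ − 3√c̄ = 4.1818 − 3 × 2.0449 = -1.9530 → 0 (cannot be negative)

0.000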